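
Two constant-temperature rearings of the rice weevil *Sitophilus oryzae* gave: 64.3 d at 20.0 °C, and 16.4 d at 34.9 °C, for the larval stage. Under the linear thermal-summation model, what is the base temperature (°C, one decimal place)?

14.9 °C

Under the model K = D·(T − T_b), so D₁·(T₁ − T_b) = D₂·(T₂ − T_b).
64.3·(20.0 − T_b) = 16.4·(34.9 − T_b)
T_b = (64.3·20.0 − 16.4·34.9) / (64.3 − 16.4) = 713.64 / 47.9 = 14.899 °C ≈ 14.9 °C.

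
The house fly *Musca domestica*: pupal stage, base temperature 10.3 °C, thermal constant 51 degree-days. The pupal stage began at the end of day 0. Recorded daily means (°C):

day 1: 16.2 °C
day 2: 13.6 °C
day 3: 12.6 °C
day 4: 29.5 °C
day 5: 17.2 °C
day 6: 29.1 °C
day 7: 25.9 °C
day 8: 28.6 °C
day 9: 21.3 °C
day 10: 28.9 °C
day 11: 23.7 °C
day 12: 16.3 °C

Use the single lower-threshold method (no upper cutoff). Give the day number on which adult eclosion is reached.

day 6

Daily DD above 10.3 °C: 5.9, 3.3, 2.3, 19.2, 6.9, 18.8, 15.6, 18.3, 11.0, 18.6, 13.4, 6.0.
Cumulative: 5.9, 9.2, 11.5, 30.7, 37.6, 56.4, 72.0, 90.3, 101.3, 119.9, 133.3, 139.3.
The total first reaches 51 DD on day 6.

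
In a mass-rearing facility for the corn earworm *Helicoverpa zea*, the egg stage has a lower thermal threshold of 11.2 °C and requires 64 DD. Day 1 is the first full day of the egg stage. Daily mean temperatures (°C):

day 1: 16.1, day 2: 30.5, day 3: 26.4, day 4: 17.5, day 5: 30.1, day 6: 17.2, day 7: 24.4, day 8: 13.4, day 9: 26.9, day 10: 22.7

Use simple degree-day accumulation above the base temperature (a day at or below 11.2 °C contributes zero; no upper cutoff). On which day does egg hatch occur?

day 5

Daily DD above 11.2 °C: 4.9, 19.3, 15.2, 6.3, 18.9, 6.0, 13.2, 2.2, 15.7, 11.5.
Cumulative: 4.9, 24.2, 39.4, 45.7, 64.6, 70.6, 83.8, 86.0, 101.7, 113.2.
The total first reaches 64 DD on day 5.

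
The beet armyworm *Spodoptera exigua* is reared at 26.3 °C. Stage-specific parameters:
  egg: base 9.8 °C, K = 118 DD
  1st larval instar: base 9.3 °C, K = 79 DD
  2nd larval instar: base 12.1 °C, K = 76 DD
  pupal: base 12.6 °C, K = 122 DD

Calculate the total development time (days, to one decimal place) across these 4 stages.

26.1 days

egg: 118 / (26.3 − 9.8) = 118 / 16.5 = 7.152 d.
1st larval instar: 79 / (26.3 − 9.3) = 79 / 17.0 = 4.647 d.
2nd larval instar: 76 / (26.3 − 12.1) = 76 / 14.2 = 5.352 d.
pupal: 122 / (26.3 − 12.6) = 122 / 13.7 = 8.905 d.
Sum = 26.056 ≈ 26.1 days.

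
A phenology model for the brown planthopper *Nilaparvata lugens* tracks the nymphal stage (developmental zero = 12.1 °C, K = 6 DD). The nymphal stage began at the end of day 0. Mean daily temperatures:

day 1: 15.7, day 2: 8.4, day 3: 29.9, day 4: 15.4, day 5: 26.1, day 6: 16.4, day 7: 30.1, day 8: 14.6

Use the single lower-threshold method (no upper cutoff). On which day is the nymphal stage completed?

day 3

Daily DD above 12.1 °C: 3.6, 0.0, 17.8, 3.3, 14.0, 4.3, 18.0, 2.5.
Cumulative: 3.6, 3.6, 21.4, 24.7, 38.7, 43.0, 61.0, 63.5.
The total first reaches 6 DD on day 3.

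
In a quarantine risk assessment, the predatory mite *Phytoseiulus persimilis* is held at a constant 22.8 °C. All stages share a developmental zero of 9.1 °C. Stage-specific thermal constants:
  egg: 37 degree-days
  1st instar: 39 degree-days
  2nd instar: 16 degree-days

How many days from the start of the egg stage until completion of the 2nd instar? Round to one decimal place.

6.7 days

Daily accumulation at 22.8 °C = 22.8 − 9.1 = 13.7 DD/day.
Total K = 37 + 39 + 16 = 92 DD.
Total duration = 92 / 13.7 = 6.715 ≈ 6.7 days.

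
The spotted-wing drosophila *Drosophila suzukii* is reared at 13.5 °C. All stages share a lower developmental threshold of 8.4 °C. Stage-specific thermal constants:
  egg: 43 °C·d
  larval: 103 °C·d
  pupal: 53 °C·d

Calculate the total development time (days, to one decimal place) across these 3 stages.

Daily accumulation at 13.5 °C = 13.5 − 8.4 = 5.1 DD/day.
Total K = 43 + 103 + 53 = 199 DD.
Total duration = 199 / 5.1 = 39.020 ≈ 39.0 days.

39.0 days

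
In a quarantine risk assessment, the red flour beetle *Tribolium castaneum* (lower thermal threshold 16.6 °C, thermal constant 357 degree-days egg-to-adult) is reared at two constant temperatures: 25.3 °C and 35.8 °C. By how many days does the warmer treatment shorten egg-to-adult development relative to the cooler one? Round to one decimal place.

22.4 days

At 25.3 °C: 357 / (25.3 − 16.6) = 357 / 8.7 = 41.034 d.
At 35.8 °C: 357 / (35.8 − 16.6) = 357 / 19.2 = 18.594 d.
Difference = |41.034 − 18.594| = 22.441 ≈ 22.4 days.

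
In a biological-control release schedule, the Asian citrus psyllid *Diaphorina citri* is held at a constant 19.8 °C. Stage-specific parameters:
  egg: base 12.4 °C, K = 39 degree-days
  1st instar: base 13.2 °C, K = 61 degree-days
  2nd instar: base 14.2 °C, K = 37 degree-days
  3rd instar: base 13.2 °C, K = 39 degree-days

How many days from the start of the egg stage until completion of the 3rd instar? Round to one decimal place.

27.0 days

egg: 39 / (19.8 − 12.4) = 39 / 7.4 = 5.270 d.
1st instar: 61 / (19.8 − 13.2) = 61 / 6.6 = 9.242 d.
2nd instar: 37 / (19.8 − 14.2) = 37 / 5.6 = 6.607 d.
3rd instar: 39 / (19.8 − 13.2) = 39 / 6.6 = 5.909 d.
Sum = 27.029 ≈ 27.0 days.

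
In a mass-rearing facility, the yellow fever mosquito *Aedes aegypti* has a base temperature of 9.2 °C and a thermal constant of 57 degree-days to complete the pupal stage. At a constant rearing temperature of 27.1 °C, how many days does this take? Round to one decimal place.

Daily accumulation = 27.1 − 9.2 = 17.9 DD/day.
Duration = 57 / 17.9 = 3.184 ≈ 3.2 days.

3.2 days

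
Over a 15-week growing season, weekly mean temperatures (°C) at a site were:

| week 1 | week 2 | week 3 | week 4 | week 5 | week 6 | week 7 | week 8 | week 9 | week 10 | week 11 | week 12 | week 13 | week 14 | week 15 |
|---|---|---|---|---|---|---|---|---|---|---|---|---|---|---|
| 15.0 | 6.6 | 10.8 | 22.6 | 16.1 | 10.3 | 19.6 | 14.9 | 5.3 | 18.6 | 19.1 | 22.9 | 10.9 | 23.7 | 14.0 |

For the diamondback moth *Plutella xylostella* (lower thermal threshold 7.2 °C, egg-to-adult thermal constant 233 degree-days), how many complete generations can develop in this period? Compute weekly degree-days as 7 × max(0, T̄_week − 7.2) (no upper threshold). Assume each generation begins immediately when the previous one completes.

3 generations

Weekly DD (7 × max(0, T̄ − 7.2)): 54.6, 0.0, 25.2, 107.8, 62.3, 21.7, 86.8, 53.9, 0.0, 79.8, 83.3, 109.9, 25.9, 115.5, 47.6.
Season total = 874.3 DD.
Complete generations = ⌊874.3 / 233⌋ = 3.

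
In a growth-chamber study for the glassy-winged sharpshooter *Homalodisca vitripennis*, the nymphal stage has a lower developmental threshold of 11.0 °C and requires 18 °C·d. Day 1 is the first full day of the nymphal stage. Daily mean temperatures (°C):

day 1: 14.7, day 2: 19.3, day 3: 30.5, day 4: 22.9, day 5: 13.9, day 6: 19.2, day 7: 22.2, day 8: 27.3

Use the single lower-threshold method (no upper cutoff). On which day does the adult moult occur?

Daily DD above 11.0 °C: 3.7, 8.3, 19.5, 11.9, 2.9, 8.2, 11.2, 16.3.
Cumulative: 3.7, 12.0, 31.5, 43.4, 46.3, 54.5, 65.7, 82.0.
The total first reaches 18 DD on day 3.

day 3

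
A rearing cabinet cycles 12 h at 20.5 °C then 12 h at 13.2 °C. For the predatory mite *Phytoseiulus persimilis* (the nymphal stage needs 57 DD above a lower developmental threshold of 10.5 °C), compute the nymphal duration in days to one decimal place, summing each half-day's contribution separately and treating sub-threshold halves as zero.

9.0 days

Day half: max(0, 20.5 − 10.5) × 0.5 = 10.0 × 0.5 = 5.00 DD.
Night half: max(0, 13.2 − 10.5) × 0.5 = 2.7 × 0.5 = 1.35 DD.
Per 24 h: 6.35 DD/day.
Duration = 57 / 6.35 = 8.976 ≈ 9.0 days.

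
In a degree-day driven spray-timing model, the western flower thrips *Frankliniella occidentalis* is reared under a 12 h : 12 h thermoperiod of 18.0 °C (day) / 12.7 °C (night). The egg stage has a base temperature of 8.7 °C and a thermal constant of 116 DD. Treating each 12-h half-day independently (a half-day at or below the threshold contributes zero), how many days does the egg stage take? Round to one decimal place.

Day half: max(0, 18.0 − 8.7) × 0.5 = 9.3 × 0.5 = 4.65 DD.
Night half: max(0, 12.7 − 8.7) × 0.5 = 4.0 × 0.5 = 2.00 DD.
Per 24 h: 6.65 DD/day.
Duration = 116 / 6.65 = 17.444 ≈ 17.4 days.

17.4 days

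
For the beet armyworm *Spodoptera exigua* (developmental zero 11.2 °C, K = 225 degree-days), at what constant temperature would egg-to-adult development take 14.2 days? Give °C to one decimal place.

27.0 °C

Required daily accumulation = 225 / 14.2 = 15.845 DD/day.
T = T_base + 15.845 = 11.2 + 15.845 = 27.045 ≈ 27.0 °C.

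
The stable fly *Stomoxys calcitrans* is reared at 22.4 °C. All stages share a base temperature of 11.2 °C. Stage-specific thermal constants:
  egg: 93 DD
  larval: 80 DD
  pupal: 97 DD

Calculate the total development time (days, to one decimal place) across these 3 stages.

24.1 days

Daily accumulation at 22.4 °C = 22.4 − 11.2 = 11.2 DD/day.
Total K = 93 + 80 + 97 = 270 DD.
Total duration = 270 / 11.2 = 24.107 ≈ 24.1 days.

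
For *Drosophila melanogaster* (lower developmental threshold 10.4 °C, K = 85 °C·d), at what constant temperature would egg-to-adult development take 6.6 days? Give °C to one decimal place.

Required daily accumulation = 85 / 6.6 = 12.879 DD/day.
T = T_base + 12.879 = 10.4 + 12.879 = 23.279 ≈ 23.3 °C.

23.3 °C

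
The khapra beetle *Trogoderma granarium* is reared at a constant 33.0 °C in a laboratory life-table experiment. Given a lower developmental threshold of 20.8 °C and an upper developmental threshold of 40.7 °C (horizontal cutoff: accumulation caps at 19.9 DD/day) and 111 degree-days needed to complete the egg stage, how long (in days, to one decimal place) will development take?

Daily accumulation = 33.0 − 20.8 = 12.2 DD/day.
Duration = 111 / 12.2 = 9.098 ≈ 9.1 days.

9.1 days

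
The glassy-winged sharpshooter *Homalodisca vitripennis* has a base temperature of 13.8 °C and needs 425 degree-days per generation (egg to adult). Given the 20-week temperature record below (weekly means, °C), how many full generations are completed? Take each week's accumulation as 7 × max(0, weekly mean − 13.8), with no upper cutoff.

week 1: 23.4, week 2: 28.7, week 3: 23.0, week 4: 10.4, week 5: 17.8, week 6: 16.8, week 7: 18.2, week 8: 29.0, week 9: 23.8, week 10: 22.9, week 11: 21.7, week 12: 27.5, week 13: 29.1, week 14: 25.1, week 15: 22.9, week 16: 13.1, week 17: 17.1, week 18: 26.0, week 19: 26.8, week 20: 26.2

2 generations

Weekly DD (7 × max(0, T̄ − 13.8)): 67.2, 104.3, 64.4, 0.0, 28.0, 21.0, 30.8, 106.4, 70.0, 63.7, 55.3, 95.9, 107.1, 79.1, 63.7, 0.0, 23.1, 85.4, 91.0, 86.8.
Season total = 1243.2 DD.
Complete generations = ⌊1243.2 / 425⌋ = 2.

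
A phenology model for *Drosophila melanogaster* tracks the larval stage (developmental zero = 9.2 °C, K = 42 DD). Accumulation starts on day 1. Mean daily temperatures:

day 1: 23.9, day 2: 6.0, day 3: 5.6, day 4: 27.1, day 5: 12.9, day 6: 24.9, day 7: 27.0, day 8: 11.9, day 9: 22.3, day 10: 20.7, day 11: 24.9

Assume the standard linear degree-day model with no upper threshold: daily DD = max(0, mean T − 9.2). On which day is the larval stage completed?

Daily DD above 9.2 °C: 14.7, 0.0, 0.0, 17.9, 3.7, 15.7, 17.8, 2.7, 13.1, 11.5, 15.7.
Cumulative: 14.7, 14.7, 14.7, 32.6, 36.3, 52.0, 69.8, 72.5, 85.6, 97.1, 112.8.
The total first reaches 42 DD on day 6.

day 6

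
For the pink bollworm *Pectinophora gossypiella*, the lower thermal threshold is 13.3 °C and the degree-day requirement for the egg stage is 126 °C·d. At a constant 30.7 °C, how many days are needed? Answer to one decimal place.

7.2 days

Daily accumulation = 30.7 − 13.3 = 17.4 DD/day.
Duration = 126 / 17.4 = 7.241 ≈ 7.2 days.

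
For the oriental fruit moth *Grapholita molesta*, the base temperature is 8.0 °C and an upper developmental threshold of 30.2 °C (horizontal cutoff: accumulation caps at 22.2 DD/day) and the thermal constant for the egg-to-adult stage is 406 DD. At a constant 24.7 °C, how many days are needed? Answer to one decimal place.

24.3 days

Daily accumulation = 24.7 − 8.0 = 16.7 DD/day.
Duration = 406 / 16.7 = 24.311 ≈ 24.3 days.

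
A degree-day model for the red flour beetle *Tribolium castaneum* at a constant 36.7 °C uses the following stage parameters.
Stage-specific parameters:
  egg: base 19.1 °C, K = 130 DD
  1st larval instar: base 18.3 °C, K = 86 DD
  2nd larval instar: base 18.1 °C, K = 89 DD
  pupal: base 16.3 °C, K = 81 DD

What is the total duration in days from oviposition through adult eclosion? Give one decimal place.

20.8 days

egg: 130 / (36.7 − 19.1) = 130 / 17.6 = 7.386 d.
1st larval instar: 86 / (36.7 − 18.3) = 86 / 18.4 = 4.674 d.
2nd larval instar: 89 / (36.7 − 18.1) = 89 / 18.6 = 4.785 d.
pupal: 81 / (36.7 − 16.3) = 81 / 20.4 = 3.971 d.
Sum = 20.816 ≈ 20.8 days.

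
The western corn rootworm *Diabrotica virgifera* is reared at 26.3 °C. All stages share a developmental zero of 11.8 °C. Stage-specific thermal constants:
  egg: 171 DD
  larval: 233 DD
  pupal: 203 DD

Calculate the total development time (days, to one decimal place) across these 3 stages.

Daily accumulation at 26.3 °C = 26.3 − 11.8 = 14.5 DD/day.
Total K = 171 + 233 + 203 = 607 DD.
Total duration = 607 / 14.5 = 41.862 ≈ 41.9 days.

41.9 days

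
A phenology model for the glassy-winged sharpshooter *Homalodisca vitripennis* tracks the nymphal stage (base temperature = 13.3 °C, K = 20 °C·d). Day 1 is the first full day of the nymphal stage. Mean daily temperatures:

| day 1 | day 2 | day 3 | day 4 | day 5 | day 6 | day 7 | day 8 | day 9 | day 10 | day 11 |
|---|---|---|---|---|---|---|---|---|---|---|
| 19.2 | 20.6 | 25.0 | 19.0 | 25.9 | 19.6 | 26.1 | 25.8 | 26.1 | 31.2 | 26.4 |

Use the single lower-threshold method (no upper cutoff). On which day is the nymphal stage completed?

day 3

Daily DD above 13.3 °C: 5.9, 7.3, 11.7, 5.7, 12.6, 6.3, 12.8, 12.5, 12.8, 17.9, 13.1.
Cumulative: 5.9, 13.2, 24.9, 30.6, 43.2, 49.5, 62.3, 74.8, 87.6, 105.5, 118.6.
The total first reaches 20 DD on day 3.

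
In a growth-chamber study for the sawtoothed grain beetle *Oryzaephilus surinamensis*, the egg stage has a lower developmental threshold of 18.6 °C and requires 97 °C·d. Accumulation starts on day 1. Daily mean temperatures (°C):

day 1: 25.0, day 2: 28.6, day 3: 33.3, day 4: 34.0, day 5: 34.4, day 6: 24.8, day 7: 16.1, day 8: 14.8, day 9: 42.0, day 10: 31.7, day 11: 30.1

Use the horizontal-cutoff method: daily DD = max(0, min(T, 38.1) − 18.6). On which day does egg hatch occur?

day 10

Daily DD above 18.6 °C (capped at 19.5): 6.4, 10.0, 14.7, 15.4, 15.8, 6.2, 0.0, 0.0, 19.5, 13.1, 11.5.
Cumulative: 6.4, 16.4, 31.1, 46.5, 62.3, 68.5, 68.5, 68.5, 88.0, 101.1, 112.6.
The total first reaches 97 DD on day 10.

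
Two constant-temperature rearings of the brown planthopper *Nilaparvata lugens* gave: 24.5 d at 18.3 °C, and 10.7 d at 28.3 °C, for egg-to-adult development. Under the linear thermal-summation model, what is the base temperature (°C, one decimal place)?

Linear rate model ⇒ the product D·(T − T_b) is constant across temperatures.
24.5·(18.3 − T_b) = 10.7·(28.3 − T_b)
T_b = (24.5·18.3 − 10.7·28.3) / (24.5 − 10.7) = 145.54 / 13.8 = 10.546 °C ≈ 10.5 °C.

10.5 °C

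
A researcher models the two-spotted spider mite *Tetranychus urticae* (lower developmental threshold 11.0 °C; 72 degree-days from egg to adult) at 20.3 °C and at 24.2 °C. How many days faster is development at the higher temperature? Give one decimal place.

At 20.3 °C: 72 / (20.3 − 11.0) = 72 / 9.3 = 7.742 d.
At 24.2 °C: 72 / (24.2 − 11.0) = 72 / 13.2 = 5.455 d.
Difference = |7.742 − 5.455| = 2.287 ≈ 2.3 days.

2.3 days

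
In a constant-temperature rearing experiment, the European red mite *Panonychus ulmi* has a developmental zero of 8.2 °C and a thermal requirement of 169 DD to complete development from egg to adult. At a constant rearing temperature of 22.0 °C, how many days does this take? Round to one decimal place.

12.2 days

Daily accumulation = 22.0 − 8.2 = 13.8 DD/day.
Duration = 169 / 13.8 = 12.246 ≈ 12.2 days.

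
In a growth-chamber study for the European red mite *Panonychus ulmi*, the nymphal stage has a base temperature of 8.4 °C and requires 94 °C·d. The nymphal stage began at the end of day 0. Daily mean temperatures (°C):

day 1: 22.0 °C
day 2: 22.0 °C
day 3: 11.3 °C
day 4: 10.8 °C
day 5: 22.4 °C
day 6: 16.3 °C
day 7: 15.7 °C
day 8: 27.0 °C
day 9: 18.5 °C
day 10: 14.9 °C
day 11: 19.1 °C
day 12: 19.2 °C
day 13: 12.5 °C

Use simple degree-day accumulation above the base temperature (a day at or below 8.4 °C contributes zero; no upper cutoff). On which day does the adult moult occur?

day 10

Daily DD above 8.4 °C: 13.6, 13.6, 2.9, 2.4, 14.0, 7.9, 7.3, 18.6, 10.1, 6.5, 10.7, 10.8, 4.1.
Cumulative: 13.6, 27.2, 30.1, 32.5, 46.5, 54.4, 61.7, 80.3, 90.4, 96.9, 107.6, 118.4, 122.5.
The total first reaches 94 DD on day 10.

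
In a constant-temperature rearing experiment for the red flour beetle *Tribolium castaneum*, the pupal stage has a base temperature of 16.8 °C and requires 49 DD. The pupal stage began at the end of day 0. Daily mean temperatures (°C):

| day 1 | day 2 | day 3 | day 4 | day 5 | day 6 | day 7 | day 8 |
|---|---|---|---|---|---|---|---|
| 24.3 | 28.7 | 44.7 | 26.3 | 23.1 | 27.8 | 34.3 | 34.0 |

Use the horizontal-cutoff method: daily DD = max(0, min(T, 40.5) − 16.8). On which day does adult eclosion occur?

Daily DD above 16.8 °C (capped at 23.7): 7.5, 11.9, 23.7, 9.5, 6.3, 11.0, 17.5, 17.2.
Cumulative: 7.5, 19.4, 43.1, 52.6, 58.9, 69.9, 87.4, 104.6.
The total first reaches 49 DD on day 4.

day 4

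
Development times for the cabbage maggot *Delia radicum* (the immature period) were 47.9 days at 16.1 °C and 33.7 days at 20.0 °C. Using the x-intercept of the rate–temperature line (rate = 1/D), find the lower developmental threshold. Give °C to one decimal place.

Under the model K = D·(T − T_b), so D₁·(T₁ − T_b) = D₂·(T₂ − T_b).
47.9·(16.1 − T_b) = 33.7·(20.0 − T_b)
T_b = (47.9·16.1 − 33.7·20.0) / (47.9 − 33.7) = 97.19 / 14.2 = 6.844 °C ≈ 6.8 °C.

6.8 °C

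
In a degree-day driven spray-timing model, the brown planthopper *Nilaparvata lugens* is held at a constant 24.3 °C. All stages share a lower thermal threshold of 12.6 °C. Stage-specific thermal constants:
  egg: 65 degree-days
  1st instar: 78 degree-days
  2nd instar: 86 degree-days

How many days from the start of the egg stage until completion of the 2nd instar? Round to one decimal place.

19.6 days

Daily accumulation at 24.3 °C = 24.3 − 12.6 = 11.7 DD/day.
Total K = 65 + 78 + 86 = 229 DD.
Total duration = 229 / 11.7 = 19.573 ≈ 19.6 days.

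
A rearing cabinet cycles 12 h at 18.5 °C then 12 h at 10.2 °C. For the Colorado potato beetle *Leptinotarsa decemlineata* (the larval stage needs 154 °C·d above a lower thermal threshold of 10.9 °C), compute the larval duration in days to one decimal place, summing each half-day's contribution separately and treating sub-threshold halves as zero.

40.5 days

Day half: max(0, 18.5 − 10.9) × 0.5 = 7.6 × 0.5 = 3.80 DD.
Night half: max(0, 10.2 − 10.9) × 0.5 = 0.0 × 0.5 = 0.00 DD.
Per 24 h: 3.80 DD/day.
Duration = 154 / 3.80 = 40.526 ≈ 40.5 days.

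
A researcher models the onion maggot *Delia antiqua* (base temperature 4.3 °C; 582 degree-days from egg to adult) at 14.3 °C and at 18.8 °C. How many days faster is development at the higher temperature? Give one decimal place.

18.1 days

At 14.3 °C: 582 / (14.3 − 4.3) = 582 / 10.0 = 58.200 d.
At 18.8 °C: 582 / (18.8 − 4.3) = 582 / 14.5 = 40.138 d.
Difference = |58.200 − 40.138| = 18.062 ≈ 18.1 days.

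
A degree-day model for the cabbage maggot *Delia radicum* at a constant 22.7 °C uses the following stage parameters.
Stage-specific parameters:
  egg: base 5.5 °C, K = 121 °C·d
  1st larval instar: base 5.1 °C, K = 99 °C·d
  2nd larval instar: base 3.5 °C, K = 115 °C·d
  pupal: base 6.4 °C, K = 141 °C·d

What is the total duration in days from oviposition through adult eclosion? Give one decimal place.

27.3 days

egg: 121 / (22.7 − 5.5) = 121 / 17.2 = 7.035 d.
1st larval instar: 99 / (22.7 − 5.1) = 99 / 17.6 = 5.625 d.
2nd larval instar: 115 / (22.7 − 3.5) = 115 / 19.2 = 5.990 d.
pupal: 141 / (22.7 − 6.4) = 141 / 16.3 = 8.650 d.
Sum = 27.300 ≈ 27.3 days.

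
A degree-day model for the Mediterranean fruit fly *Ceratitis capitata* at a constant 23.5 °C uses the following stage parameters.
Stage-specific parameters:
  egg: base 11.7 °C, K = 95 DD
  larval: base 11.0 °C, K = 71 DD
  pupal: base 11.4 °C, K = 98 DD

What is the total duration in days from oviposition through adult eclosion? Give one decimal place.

21.8 days

egg: 95 / (23.5 − 11.7) = 95 / 11.8 = 8.051 d.
larval: 71 / (23.5 − 11.0) = 71 / 12.5 = 5.680 d.
pupal: 98 / (23.5 − 11.4) = 98 / 12.1 = 8.099 d.
Sum = 21.830 ≈ 21.8 days.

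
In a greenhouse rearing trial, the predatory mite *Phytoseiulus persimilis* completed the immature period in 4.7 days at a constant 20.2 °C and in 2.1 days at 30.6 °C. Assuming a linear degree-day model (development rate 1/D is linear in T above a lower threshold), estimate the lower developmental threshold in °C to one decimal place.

Equal thermal constants: D₁(T₁ − T_b) = D₂(T₂ − T_b).
4.7·(20.2 − T_b) = 2.1·(30.6 − T_b)
T_b = (4.7·20.2 − 2.1·30.6) / (4.7 − 2.1) = 30.68 / 2.6 = 11.800 °C ≈ 11.8 °C.

11.8 °C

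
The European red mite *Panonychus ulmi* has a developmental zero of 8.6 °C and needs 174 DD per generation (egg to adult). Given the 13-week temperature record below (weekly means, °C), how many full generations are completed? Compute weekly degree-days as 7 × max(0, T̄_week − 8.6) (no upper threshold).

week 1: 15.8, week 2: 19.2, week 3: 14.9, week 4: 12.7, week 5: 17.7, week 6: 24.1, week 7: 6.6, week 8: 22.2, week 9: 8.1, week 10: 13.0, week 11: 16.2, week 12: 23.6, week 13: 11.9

Weekly DD (7 × max(0, T̄ − 8.6)): 50.4, 74.2, 44.1, 28.7, 63.7, 108.5, 0.0, 95.2, 0.0, 30.8, 53.2, 105.0, 23.1.
Season total = 676.9 DD.
Complete generations = ⌊676.9 / 174⌋ = 3.

3 generations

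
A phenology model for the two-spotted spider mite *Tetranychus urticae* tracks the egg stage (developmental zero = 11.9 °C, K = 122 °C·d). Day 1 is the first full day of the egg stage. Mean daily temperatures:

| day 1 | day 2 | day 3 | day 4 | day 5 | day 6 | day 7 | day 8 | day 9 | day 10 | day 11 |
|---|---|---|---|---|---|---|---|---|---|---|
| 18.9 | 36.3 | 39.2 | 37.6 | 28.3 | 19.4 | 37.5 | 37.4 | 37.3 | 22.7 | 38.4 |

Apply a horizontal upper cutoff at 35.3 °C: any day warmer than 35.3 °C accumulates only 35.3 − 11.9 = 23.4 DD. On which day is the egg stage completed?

Daily DD above 11.9 °C (capped at 23.4): 7.0, 23.4, 23.4, 23.4, 16.4, 7.5, 23.4, 23.4, 23.4, 10.8, 23.4.
Cumulative: 7.0, 30.4, 53.8, 77.2, 93.6, 101.1, 124.5, 147.9, 171.3, 182.1, 205.5.
The total first reaches 122 DD on day 7.

day 7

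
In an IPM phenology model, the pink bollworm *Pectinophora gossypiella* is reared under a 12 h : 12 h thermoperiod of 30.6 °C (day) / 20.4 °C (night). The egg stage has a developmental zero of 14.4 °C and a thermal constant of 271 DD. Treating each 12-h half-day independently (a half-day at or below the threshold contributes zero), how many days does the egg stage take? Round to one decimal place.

24.4 days

Day half: max(0, 30.6 − 14.4) × 0.5 = 16.2 × 0.5 = 8.10 DD.
Night half: max(0, 20.4 − 14.4) × 0.5 = 6.0 × 0.5 = 3.00 DD.
Per 24 h: 11.10 DD/day.
Duration = 271 / 11.10 = 24.414 ≈ 24.4 days.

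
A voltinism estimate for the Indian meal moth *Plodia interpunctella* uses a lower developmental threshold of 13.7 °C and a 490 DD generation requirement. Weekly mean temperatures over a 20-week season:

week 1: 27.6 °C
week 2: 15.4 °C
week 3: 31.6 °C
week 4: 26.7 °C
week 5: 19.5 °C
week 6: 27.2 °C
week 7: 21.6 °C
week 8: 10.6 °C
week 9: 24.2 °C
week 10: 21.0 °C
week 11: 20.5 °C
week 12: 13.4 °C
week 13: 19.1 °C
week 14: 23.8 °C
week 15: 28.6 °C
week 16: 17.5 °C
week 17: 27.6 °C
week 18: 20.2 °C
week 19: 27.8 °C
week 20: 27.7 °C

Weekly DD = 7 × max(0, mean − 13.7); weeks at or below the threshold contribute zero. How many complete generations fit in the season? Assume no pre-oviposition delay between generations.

Weekly DD (7 × max(0, T̄ − 13.7)): 97.3, 11.9, 125.3, 91.0, 40.6, 94.5, 55.3, 0.0, 73.5, 51.1, 47.6, 0.0, 37.8, 70.7, 104.3, 26.6, 97.3, 45.5, 98.7, 98.0.
Season total = 1267.0 DD.
Complete generations = ⌊1267.0 / 490⌋ = 2.

2 generations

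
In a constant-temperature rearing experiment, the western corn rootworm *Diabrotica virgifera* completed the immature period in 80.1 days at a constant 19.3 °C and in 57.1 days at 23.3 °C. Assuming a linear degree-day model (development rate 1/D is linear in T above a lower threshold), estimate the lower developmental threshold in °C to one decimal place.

Under the model K = D·(T − T_b), so D₁·(T₁ − T_b) = D₂·(T₂ − T_b).
80.1·(19.3 − T_b) = 57.1·(23.3 − T_b)
T_b = (80.1·19.3 − 57.1·23.3) / (80.1 − 57.1) = 215.50 / 23.0 = 9.370 °C ≈ 9.4 °C.

9.4 °C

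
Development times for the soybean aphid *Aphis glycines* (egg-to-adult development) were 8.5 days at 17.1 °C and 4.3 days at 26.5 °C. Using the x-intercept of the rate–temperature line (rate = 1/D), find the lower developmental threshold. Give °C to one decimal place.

Linear rate model ⇒ the product D·(T − T_b) is constant across temperatures.
8.5·(17.1 − T_b) = 4.3·(26.5 − T_b)
T_b = (8.5·17.1 − 4.3·26.5) / (8.5 − 4.3) = 31.40 / 4.2 = 7.476 °C ≈ 7.5 °C.

7.5 °C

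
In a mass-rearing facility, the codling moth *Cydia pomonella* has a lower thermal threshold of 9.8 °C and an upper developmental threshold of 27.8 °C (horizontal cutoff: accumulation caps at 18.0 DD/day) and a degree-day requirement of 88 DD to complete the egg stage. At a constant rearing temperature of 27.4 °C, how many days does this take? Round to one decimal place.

Daily accumulation = 27.4 − 9.8 = 17.6 DD/day.
Duration = 88 / 17.6 = 5.000 ≈ 5.0 days.

5.0 days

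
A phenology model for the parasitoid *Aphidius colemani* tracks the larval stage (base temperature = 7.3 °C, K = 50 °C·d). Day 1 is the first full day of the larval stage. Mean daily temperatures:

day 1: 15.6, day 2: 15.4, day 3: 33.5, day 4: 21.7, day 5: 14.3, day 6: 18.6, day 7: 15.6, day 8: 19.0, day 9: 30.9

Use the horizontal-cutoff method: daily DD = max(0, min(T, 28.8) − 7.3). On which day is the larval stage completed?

day 4

Daily DD above 7.3 °C (capped at 21.5): 8.3, 8.1, 21.5, 14.4, 7.0, 11.3, 8.3, 11.7, 21.5.
Cumulative: 8.3, 16.4, 37.9, 52.3, 59.3, 70.6, 78.9, 90.6, 112.1.
The total first reaches 50 DD on day 4.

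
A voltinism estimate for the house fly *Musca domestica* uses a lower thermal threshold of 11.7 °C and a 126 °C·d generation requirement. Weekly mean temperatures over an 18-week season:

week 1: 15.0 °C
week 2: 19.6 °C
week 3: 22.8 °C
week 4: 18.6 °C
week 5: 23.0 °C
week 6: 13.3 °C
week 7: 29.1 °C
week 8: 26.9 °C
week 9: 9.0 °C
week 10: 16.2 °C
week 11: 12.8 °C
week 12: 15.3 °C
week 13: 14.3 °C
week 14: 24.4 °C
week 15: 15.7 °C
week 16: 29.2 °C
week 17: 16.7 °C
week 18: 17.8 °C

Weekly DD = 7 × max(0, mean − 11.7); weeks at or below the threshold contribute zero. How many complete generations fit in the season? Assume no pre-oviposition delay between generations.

7 generations

Weekly DD (7 × max(0, T̄ − 11.7)): 23.1, 55.3, 77.7, 48.3, 79.1, 11.2, 121.8, 106.4, 0.0, 31.5, 7.7, 25.2, 18.2, 88.9, 28.0, 122.5, 35.0, 42.7.
Season total = 922.6 DD.
Complete generations = ⌊922.6 / 126⌋ = 7.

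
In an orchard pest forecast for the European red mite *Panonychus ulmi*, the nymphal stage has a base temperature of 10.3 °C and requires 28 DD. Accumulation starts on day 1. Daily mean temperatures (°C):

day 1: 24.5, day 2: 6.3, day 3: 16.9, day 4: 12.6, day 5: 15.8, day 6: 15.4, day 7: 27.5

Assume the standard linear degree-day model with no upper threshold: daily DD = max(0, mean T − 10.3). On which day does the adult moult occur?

Daily DD above 10.3 °C: 14.2, 0.0, 6.6, 2.3, 5.5, 5.1, 17.2.
Cumulative: 14.2, 14.2, 20.8, 23.1, 28.6, 33.7, 50.9.
The total first reaches 28 DD on day 5.

day 5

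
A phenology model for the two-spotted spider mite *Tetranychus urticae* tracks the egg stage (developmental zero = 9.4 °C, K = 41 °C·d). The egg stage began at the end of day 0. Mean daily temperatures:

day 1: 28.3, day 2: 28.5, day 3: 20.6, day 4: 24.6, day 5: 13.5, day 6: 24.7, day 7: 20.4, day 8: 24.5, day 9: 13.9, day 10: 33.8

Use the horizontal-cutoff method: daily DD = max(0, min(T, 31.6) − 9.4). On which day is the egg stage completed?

Daily DD above 9.4 °C (capped at 22.2): 18.9, 19.1, 11.2, 15.2, 4.1, 15.3, 11.0, 15.1, 4.5, 22.2.
Cumulative: 18.9, 38.0, 49.2, 64.4, 68.5, 83.8, 94.8, 109.9, 114.4, 136.6.
The total first reaches 41 DD on day 3.

day 3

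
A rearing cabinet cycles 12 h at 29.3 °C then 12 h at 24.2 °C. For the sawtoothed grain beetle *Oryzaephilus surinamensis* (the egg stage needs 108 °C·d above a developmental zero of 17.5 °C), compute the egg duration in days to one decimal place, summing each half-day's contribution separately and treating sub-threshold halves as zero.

11.7 days

Day half: max(0, 29.3 − 17.5) × 0.5 = 11.8 × 0.5 = 5.90 DD.
Night half: max(0, 24.2 − 17.5) × 0.5 = 6.7 × 0.5 = 3.35 DD.
Per 24 h: 9.25 DD/day.
Duration = 108 / 9.25 = 11.676 ≈ 11.7 days.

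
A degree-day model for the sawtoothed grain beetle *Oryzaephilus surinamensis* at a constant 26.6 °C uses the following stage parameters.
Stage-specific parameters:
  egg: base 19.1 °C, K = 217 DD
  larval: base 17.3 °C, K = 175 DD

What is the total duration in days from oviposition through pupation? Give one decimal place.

egg: 217 / (26.6 − 19.1) = 217 / 7.5 = 28.933 d.
larval: 175 / (26.6 − 17.3) = 175 / 9.3 = 18.817 d.
Sum = 47.751 ≈ 47.8 days.

47.8 days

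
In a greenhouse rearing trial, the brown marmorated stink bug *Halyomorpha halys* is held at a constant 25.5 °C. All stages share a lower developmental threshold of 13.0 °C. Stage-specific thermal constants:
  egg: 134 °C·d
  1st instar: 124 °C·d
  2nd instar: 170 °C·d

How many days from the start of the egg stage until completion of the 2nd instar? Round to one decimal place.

Daily accumulation at 25.5 °C = 25.5 − 13.0 = 12.5 DD/day.
Total K = 134 + 124 + 170 = 428 DD.
Total duration = 428 / 12.5 = 34.240 ≈ 34.2 days.

34.2 days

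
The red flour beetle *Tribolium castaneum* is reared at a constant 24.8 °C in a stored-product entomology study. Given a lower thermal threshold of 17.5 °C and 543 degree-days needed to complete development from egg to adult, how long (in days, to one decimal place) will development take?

74.4 days

Daily accumulation = 24.8 − 17.5 = 7.3 DD/day.
Duration = 543 / 7.3 = 74.384 ≈ 74.4 days.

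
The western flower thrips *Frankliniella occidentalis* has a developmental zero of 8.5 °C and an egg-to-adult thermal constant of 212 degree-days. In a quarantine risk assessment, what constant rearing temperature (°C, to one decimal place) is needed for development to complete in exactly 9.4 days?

31.1 °C

Required daily accumulation = 212 / 9.4 = 22.553 DD/day.
T = T_base + 22.553 = 8.5 + 22.553 = 31.053 ≈ 31.1 °C.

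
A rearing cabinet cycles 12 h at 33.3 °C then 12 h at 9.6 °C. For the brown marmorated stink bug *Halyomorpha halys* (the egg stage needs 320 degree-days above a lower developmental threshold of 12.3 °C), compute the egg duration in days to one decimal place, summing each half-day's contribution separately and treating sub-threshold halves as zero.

30.5 days

Day half: max(0, 33.3 − 12.3) × 0.5 = 21.0 × 0.5 = 10.50 DD.
Night half: max(0, 9.6 − 12.3) × 0.5 = 0.0 × 0.5 = 0.00 DD.
Per 24 h: 10.50 DD/day.
Duration = 320 / 10.50 = 30.476 ≈ 30.5 days.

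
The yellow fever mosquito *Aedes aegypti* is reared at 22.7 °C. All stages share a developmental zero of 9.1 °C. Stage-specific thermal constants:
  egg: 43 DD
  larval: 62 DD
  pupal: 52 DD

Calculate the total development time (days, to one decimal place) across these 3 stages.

Daily accumulation at 22.7 °C = 22.7 − 9.1 = 13.6 DD/day.
Total K = 43 + 62 + 52 = 157 DD.
Total duration = 157 / 13.6 = 11.544 ≈ 11.5 days.

11.5 days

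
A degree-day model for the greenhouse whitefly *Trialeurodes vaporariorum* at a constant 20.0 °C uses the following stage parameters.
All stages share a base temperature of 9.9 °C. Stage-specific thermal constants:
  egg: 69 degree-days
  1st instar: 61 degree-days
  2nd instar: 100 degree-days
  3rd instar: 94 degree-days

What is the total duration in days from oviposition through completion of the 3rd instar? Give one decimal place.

Daily accumulation at 20.0 °C = 20.0 − 9.9 = 10.1 DD/day.
Total K = 69 + 61 + 100 + 94 = 324 DD.
Total duration = 324 / 10.1 = 32.079 ≈ 32.1 days.

32.1 days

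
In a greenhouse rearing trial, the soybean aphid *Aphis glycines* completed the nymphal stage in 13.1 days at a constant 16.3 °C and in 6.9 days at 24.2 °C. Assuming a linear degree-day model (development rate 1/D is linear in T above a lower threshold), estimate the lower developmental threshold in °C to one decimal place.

Under the model K = D·(T − T_b), so D₁·(T₁ − T_b) = D₂·(T₂ − T_b).
13.1·(16.3 − T_b) = 6.9·(24.2 − T_b)
T_b = (13.1·16.3 − 6.9·24.2) / (13.1 − 6.9) = 46.55 / 6.2 = 7.508 °C ≈ 7.5 °C.

7.5 °C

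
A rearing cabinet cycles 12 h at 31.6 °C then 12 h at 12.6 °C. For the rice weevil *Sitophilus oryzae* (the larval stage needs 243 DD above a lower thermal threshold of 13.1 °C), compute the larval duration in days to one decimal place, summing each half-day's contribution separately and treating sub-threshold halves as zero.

26.3 days

Day half: max(0, 31.6 − 13.1) × 0.5 = 18.5 × 0.5 = 9.25 DD.
Night half: max(0, 12.6 − 13.1) × 0.5 = 0.0 × 0.5 = 0.00 DD.
Per 24 h: 9.25 DD/day.
Duration = 243 / 9.25 = 26.270 ≈ 26.3 days.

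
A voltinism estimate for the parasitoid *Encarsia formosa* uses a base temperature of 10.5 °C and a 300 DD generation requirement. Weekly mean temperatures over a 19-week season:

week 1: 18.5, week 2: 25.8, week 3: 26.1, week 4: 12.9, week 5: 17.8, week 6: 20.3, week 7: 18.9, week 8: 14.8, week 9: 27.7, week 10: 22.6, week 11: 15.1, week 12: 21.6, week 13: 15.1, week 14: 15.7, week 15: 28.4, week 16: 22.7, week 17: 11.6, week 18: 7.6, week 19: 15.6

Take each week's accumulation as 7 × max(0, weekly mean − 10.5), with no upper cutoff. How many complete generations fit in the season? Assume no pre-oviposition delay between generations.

Weekly DD (7 × max(0, T̄ − 10.5)): 56.0, 107.1, 109.2, 16.8, 51.1, 68.6, 58.8, 30.1, 120.4, 84.7, 32.2, 77.7, 32.2, 36.4, 125.3, 85.4, 7.7, 0.0, 35.7.
Season total = 1135.4 DD.
Complete generations = ⌊1135.4 / 300⌋ = 3.

3 generations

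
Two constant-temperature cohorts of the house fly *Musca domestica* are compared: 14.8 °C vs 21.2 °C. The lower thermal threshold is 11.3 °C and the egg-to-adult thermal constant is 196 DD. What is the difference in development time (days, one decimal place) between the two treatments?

36.2 days

At 14.8 °C: 196 / (14.8 − 11.3) = 196 / 3.5 = 56.000 d.
At 21.2 °C: 196 / (21.2 − 11.3) = 196 / 9.9 = 19.798 d.
Difference = |56.000 − 19.798| = 36.202 ≈ 36.2 days.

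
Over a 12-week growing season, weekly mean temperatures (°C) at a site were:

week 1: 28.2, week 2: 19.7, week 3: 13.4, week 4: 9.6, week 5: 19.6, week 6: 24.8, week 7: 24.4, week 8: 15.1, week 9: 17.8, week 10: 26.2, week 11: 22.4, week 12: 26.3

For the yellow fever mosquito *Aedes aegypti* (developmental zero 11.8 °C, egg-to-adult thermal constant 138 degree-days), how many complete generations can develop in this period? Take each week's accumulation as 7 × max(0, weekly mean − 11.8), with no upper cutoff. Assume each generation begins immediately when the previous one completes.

5 generations

Weekly DD (7 × max(0, T̄ − 11.8)): 114.8, 55.3, 11.2, 0.0, 54.6, 91.0, 88.2, 23.1, 42.0, 100.8, 74.2, 101.5.
Season total = 756.7 DD.
Complete generations = ⌊756.7 / 138⌋ = 5.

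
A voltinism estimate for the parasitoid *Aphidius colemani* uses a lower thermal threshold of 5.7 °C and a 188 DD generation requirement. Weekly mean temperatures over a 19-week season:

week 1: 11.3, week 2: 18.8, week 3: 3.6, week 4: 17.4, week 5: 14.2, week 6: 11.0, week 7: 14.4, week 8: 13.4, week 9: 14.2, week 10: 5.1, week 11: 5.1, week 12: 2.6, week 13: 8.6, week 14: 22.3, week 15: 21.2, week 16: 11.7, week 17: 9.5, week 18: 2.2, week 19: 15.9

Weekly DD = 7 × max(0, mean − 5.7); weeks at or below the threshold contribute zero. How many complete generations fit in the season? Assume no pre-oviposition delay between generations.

Weekly DD (7 × max(0, T̄ − 5.7)): 39.2, 91.7, 0.0, 81.9, 59.5, 37.1, 60.9, 53.9, 59.5, 0.0, 0.0, 0.0, 20.3, 116.2, 108.5, 42.0, 26.6, 0.0, 71.4.
Season total = 868.7 DD.
Complete generations = ⌊868.7 / 188⌋ = 4.

4 generations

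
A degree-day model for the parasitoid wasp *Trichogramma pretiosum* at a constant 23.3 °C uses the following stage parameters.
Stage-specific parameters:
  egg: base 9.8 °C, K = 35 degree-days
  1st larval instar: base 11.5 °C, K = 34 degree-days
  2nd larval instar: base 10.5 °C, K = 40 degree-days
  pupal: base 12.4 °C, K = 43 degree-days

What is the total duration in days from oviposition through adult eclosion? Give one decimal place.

12.5 days

egg: 35 / (23.3 − 9.8) = 35 / 13.5 = 2.593 d.
1st larval instar: 34 / (23.3 − 11.5) = 34 / 11.8 = 2.881 d.
2nd larval instar: 40 / (23.3 − 10.5) = 40 / 12.8 = 3.125 d.
pupal: 43 / (23.3 − 12.4) = 43 / 10.9 = 3.945 d.
Sum = 12.544 ≈ 12.5 days.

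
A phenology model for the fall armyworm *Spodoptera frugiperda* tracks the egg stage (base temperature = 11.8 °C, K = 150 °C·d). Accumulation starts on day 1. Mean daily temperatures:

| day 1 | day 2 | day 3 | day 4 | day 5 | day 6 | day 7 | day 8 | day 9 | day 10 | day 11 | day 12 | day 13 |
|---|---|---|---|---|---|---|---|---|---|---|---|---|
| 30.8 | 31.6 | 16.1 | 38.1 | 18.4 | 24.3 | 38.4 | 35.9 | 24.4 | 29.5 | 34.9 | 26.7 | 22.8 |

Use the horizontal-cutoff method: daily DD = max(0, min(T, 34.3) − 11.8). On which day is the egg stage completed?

day 10

Daily DD above 11.8 °C (capped at 22.5): 19.0, 19.8, 4.3, 22.5, 6.6, 12.5, 22.5, 22.5, 12.6, 17.7, 22.5, 14.9, 11.0.
Cumulative: 19.0, 38.8, 43.1, 65.6, 72.2, 84.7, 107.2, 129.7, 142.3, 160.0, 182.5, 197.4, 208.4.
The total first reaches 150 DD on day 10.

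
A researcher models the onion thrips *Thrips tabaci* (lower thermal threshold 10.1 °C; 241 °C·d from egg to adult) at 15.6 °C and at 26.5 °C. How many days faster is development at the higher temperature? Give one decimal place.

At 15.6 °C: 241 / (15.6 − 10.1) = 241 / 5.5 = 43.818 d.
At 26.5 °C: 241 / (26.5 − 10.1) = 241 / 16.4 = 14.695 d.
Difference = |43.818 − 14.695| = 29.123 ≈ 29.1 days.

29.1 days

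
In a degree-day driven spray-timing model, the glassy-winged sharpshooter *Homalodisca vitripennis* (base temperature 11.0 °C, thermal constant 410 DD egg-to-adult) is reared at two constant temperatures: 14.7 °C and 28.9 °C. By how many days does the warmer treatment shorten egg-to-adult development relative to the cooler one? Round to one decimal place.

87.9 days

At 14.7 °C: 410 / (14.7 − 11.0) = 410 / 3.7 = 110.811 d.
At 28.9 °C: 410 / (28.9 − 11.0) = 410 / 17.9 = 22.905 d.
Difference = |110.811 − 22.905| = 87.906 ≈ 87.9 days.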